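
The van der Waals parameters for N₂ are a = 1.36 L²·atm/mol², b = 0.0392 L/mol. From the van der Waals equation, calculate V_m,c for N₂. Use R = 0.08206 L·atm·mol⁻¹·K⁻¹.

V_m,c ≈ 0.1176 L/mol

For a van der Waals gas, V_m,c = 3b.
V_m,c = 3×0.0392 = 0.1176 L/mol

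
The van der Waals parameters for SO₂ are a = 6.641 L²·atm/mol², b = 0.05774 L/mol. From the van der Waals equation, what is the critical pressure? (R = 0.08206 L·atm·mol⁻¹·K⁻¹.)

For a van der Waals gas, P_c = a/(27b²).
P_c = 6.641/(27×(0.05774)²) = 6.641/0.090016 = 73.78 atm

P_c ≈ 73.78 atm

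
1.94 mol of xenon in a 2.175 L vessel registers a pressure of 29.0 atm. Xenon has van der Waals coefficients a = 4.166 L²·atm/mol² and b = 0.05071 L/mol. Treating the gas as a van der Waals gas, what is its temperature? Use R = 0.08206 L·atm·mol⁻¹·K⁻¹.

T = (P + a n²/V²)(V − nb)/(nR)
P + a n²/V² = 29.0 + (4.166)(1.94)²/(2.175)² = 32.314 atm
V − nb = 2.175 − (1.94)(0.05071) = 2.0766 L
T = (32.314)(2.0766)/((1.94)(0.08206)) = 421.5 K

T ≈ 421.5 K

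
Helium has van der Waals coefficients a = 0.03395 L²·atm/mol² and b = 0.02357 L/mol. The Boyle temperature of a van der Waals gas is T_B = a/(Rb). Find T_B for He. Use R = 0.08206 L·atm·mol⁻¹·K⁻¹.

T_B ≈ 17.55 K

For a van der Waals gas the second virial coefficient B₂ = b − a/(RT) vanishes at T_B = a/(Rb).
T_B = 0.03395/(0.08206×0.02357) = 0.03395/0.0019342 = 17.55 K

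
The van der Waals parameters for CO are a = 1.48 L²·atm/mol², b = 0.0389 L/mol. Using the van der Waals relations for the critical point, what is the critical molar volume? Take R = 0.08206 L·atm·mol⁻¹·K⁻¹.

V_m,c ≈ 0.1167 L/mol

For a van der Waals gas, V_m,c = 3b.
V_m,c = 3×0.0389 = 0.1167 L/mol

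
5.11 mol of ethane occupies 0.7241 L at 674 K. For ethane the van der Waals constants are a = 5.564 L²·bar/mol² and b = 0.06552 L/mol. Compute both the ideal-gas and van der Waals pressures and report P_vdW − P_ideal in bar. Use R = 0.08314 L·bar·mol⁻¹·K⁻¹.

Ideal: P_ideal = nRT/V = (5.11)(0.08314)(674)/0.7241 = 395.451 bar
vdW: P = nRT/(V − nb) − a n²/V² = 286.346/0.389293 − 145.288/0.524321 = 735.554 − 277.097 = 458.457 bar
ΔP = 458.457 − 395.451 = 63.01 bar

ΔP ≈ 63.01 bar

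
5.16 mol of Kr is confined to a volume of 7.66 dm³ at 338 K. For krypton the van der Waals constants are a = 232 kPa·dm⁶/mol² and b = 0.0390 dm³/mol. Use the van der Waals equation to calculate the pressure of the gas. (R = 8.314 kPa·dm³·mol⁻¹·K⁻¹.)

P ≈ 1839 kPa

P = nRT/(V − nb) − a n²/V²
nRT/(V − nb) = (5.16)(8.314)(338)/(7.66 − 5.16×0.0390) = 14500/7.4588 = 1944.0 kPa
a n²/V² = (232)(5.16)²/(7.66)² = 105.28 kPa
P = 1944.0 − 105.28 = 1839 kPa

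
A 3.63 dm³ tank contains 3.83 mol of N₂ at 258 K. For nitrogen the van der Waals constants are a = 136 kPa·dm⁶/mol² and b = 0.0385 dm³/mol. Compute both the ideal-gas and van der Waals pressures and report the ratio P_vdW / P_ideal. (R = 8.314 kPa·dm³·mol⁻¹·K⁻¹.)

Ideal: P_ideal = nRT/V = (3.83)(8.314)(258)/3.63 = 2263.19 kPa
vdW: P = nRT/(V − nb) − a n²/V² = 8215.40/3.48255 − 1994.97/13.1769 = 2359.02 − 151.399 = 2207.62 kPa
Ratio = 2207.62/2263.19 = 0.9754

P_vdW / P_ideal ≈ 0.9754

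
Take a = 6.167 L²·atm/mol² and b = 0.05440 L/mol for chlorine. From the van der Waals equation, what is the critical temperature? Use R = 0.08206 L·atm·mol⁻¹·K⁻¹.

For a van der Waals gas, T_c = 8a/(27Rb).
T_c = 8×6.167/(27×0.08206×0.05440) = 49.336/0.12053 = 409.3 K

T_c ≈ 409.3 K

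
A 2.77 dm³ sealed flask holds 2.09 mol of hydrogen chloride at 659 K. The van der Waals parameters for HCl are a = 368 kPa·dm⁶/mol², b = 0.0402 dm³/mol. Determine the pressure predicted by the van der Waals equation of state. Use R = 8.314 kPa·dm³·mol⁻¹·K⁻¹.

P ≈ 4054 kPa

P = nRT/(V − nb) − a n²/V²
nRT/(V − nb) = (2.09)(8.314)(659)/(2.77 − 2.09×0.0402) = 11451/2.6860 = 4263.2 kPa
a n²/V² = (368)(2.09)²/(2.77)² = 209.50 kPa
P = 4263.2 − 209.50 = 4054 kPa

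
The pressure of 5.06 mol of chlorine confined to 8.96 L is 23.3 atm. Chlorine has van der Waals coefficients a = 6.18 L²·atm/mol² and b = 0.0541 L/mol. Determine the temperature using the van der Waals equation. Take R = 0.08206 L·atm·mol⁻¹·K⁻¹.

T = (P + a n²/V²)(V − nb)/(nR)
P + a n²/V² = 23.3 + (6.18)(5.06)²/(8.96)² = 25.271 atm
V − nb = 8.96 − (5.06)(0.0541) = 8.6863 L
T = (25.271)(8.6863)/((5.06)(0.08206)) = 528.7 K

T ≈ 528.7 K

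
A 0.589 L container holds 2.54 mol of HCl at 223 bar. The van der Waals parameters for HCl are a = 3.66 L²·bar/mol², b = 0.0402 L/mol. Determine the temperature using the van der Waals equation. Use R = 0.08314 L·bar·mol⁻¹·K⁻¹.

T ≈ 671.1 K

T = (P + a n²/V²)(V − nb)/(nR)
P + a n²/V² = 223 + (3.66)(2.54)²/(0.589)² = 291.06 bar
V − nb = 0.589 − (2.54)(0.0402) = 0.48689 L
T = (291.06)(0.48689)/((2.54)(0.08314)) = 671.1 K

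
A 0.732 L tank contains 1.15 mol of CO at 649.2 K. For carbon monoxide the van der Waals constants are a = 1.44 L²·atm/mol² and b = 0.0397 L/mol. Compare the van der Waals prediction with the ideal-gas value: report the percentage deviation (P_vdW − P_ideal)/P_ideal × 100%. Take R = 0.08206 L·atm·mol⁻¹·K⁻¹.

2.41 %

Ideal: P_ideal = nRT/V = (1.15)(0.08206)(649.2)/0.732 = 83.6945 atm
vdW: P = nRT/(V − nb) − a n²/V² = 61.2644/0.686345 − 1.90440/0.535824 = 89.2618 − 3.55415 = 85.7077 atm
% deviation = (85.7077 − 83.6945)/83.6945 × 100% = 2.41%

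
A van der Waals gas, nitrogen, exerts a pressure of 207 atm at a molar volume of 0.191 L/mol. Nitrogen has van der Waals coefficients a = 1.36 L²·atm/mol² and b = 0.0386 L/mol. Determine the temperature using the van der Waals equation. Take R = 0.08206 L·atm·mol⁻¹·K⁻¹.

T = (P + a/V_m²)(V_m − b)/R
P + a/V_m² = 207 + 1.36/(0.191)² = 244.28 atm
V_m − b = 0.191 − 0.0386 = 0.15240 L/mol
T = (244.28)(0.15240)/0.08206 = 453.7 K

T ≈ 453.7 K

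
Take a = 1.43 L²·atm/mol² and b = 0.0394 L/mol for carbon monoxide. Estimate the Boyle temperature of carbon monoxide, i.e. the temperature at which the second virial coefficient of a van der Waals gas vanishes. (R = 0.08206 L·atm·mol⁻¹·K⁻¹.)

For a van der Waals gas the second virial coefficient B₂ = b − a/(RT) vanishes at T_B = a/(Rb).
T_B = 1.43/(0.08206×0.0394) = 1.43/0.0032332 = 442.3 K

T_B ≈ 442.3 K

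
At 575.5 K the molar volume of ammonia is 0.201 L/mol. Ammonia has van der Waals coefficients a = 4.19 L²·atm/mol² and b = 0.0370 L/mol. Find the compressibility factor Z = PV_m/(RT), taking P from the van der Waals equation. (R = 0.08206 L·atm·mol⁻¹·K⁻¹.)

Z ≈ 0.7842

P = RT/(V_m − b) − a/V_m² = (0.08206)(575.5)/(0.201 − 0.0370) − 4.19/(0.201)²
  = 47.226/0.16400 − 103.71 = 287.96 − 103.71 = 184.25 atm
Z = PV_m/(RT) = (184.25)(0.201)/((0.08206)(575.5)) = 37.034/47.226 = 0.7842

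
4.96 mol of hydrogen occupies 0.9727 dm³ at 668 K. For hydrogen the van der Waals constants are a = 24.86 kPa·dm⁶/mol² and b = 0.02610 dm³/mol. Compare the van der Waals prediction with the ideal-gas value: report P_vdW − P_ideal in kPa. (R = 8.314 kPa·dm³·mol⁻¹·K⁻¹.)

ΔP ≈ 3701 kPa

Ideal: P_ideal = nRT/V = (4.96)(8.314)(668)/0.9727 = 28319.7 kPa
vdW: P = nRT/(V − nb) − a n²/V² = 27546.6/0.843244 − 611.596/0.946145 = 32667.4 − 646.408 = 32021.0 kPa
ΔP = 32021.0 − 28319.7 = 3701 kPa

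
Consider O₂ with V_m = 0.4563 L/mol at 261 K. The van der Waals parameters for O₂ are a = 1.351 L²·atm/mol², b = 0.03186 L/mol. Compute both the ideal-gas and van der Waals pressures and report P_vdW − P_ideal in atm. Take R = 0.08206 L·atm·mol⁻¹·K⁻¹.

Ideal: P_ideal = RT/V_m = (0.08206)(261)/0.4563 = 46.9377 atm
vdW: P = RT/(V_m − b) − a/V_m² = 21.4177/0.424440 − 1.351/0.208210 = 50.4611 − 6.48864 = 43.9725 atm
ΔP = 43.9725 − 46.9377 = -2.965 atm

ΔP ≈ -2.965 atm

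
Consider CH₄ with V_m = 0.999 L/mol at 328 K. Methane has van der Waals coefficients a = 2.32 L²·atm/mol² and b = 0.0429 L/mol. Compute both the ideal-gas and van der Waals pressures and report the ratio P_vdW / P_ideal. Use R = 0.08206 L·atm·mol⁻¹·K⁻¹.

Ideal: P_ideal = RT/V_m = (0.08206)(328)/0.999 = 26.9426 atm
vdW: P = RT/(V_m − b) − a/V_m² = 26.9157/0.956100 − 2.32/0.998001 = 28.1516 − 2.32465 = 25.8270 atm
Ratio = 25.8270/26.9426 = 0.9586

P_vdW / P_ideal ≈ 0.9586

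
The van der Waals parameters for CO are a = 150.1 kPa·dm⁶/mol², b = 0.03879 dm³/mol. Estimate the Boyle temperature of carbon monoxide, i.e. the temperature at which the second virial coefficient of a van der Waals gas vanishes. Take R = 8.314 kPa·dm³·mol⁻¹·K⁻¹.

T_B ≈ 465.4 K

For a van der Waals gas the second virial coefficient B₂ = b − a/(RT) vanishes at T_B = a/(Rb).
T_B = 150.1/(8.314×0.03879) = 150.1/0.32250 = 465.4 K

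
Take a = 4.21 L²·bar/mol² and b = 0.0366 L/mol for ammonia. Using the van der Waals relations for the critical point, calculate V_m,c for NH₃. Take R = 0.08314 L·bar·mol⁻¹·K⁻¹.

V_m,c ≈ 0.1098 L/mol

For a van der Waals gas, V_m,c = 3b.
V_m,c = 3×0.0366 = 0.1098 L/mol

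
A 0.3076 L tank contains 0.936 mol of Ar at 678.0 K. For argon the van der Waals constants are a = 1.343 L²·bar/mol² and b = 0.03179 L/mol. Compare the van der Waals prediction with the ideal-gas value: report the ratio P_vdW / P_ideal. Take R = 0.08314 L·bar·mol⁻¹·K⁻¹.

Ideal: P_ideal = nRT/V = (0.936)(0.08314)(678.0)/0.3076 = 171.526 bar
vdW: P = nRT/(V − nb) − a n²/V² = 52.7613/0.277845 − 1.17660/0.0946178 = 189.895 − 12.4353 = 177.460 bar
Ratio = 177.460/171.526 = 1.035

P_vdW / P_ideal ≈ 1.035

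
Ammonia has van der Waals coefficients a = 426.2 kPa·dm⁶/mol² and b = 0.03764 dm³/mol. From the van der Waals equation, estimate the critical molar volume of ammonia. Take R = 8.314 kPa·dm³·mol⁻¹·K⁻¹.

For a van der Waals gas, V_m,c = 3b.
V_m,c = 3×0.03764 = 0.1129 dm³/mol

V_m,c ≈ 0.1129 dm³/mol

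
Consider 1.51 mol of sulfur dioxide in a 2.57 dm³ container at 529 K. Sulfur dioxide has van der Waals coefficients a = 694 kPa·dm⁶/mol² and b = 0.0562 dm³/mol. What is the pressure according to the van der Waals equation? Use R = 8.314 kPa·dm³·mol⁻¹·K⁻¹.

P ≈ 2433 kPa

P = nRT/(V − nb) − a n²/V²
nRT/(V − nb) = (1.51)(8.314)(529)/(2.57 − 1.51×0.0562) = 6641.1/2.4851 = 2672.4 kPa
a n²/V² = (694)(1.51)²/(2.57)² = 239.58 kPa
P = 2672.4 − 239.58 = 2433 kPa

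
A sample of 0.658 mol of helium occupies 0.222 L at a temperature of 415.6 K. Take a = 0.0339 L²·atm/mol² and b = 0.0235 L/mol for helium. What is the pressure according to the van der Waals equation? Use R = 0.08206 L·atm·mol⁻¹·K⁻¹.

P = nRT/(V − nb) − a n²/V²
nRT/(V − nb) = (0.658)(0.08206)(415.6)/(0.222 − 0.658×0.0235) = 22.441/0.20654 = 108.65 atm
a n²/V² = (0.0339)(0.658)²/(0.222)² = 0.29781 atm
P = 108.65 − 0.29781 = 108.4 atm

P ≈ 108.4 atm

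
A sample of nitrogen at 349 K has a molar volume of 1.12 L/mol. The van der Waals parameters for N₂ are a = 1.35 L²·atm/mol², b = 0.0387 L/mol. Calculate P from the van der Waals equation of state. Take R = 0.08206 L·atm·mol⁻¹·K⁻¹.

P = RT/(V_m − b) − a/V_m²
RT/(V_m − b) = (0.08206)(349)/(1.12 − 0.0387) = 28.639/1.0813 = 26.486 atm
a/V_m² = 1.35/(1.12)² = 1.0762 atm
P = 26.486 − 1.0762 = 25.41 atm

P ≈ 25.41 atm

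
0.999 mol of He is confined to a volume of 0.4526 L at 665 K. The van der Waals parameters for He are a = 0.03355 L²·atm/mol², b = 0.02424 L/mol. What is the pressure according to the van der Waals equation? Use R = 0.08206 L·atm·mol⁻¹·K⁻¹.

P ≈ 127.1 atm

P = nRT/(V − nb) − a n²/V²
nRT/(V − nb) = (0.999)(0.08206)(665)/(0.4526 − 0.999×0.02424) = 54.515/0.42838 = 127.26 atm
a n²/V² = (0.03355)(0.999)²/(0.4526)² = 0.16345 atm
P = 127.26 − 0.16345 = 127.1 atm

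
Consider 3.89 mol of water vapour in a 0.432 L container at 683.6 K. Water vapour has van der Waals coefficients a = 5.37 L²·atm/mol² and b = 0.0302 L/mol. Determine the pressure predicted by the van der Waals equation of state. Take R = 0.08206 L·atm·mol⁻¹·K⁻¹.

P ≈ 258.4 atm

P = nRT/(V − nb) − a n²/V²
nRT/(V − nb) = (3.89)(0.08206)(683.6)/(0.432 − 3.89×0.0302) = 218.21/0.31452 = 693.79 atm
a n²/V² = (5.37)(3.89)²/(0.432)² = 435.42 atm
P = 693.79 − 435.42 = 258.4 atm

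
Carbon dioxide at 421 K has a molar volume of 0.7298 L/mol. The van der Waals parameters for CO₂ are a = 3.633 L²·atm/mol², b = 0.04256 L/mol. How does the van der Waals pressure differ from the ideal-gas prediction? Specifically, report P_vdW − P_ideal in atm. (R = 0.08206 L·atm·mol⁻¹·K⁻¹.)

Ideal: P_ideal = RT/V_m = (0.08206)(421)/0.7298 = 47.3380 atm
vdW: P = RT/(V_m − b) − a/V_m² = 34.5473/0.687240 − 3.633/0.532608 = 50.2696 − 6.82115 = 43.4485 atm
ΔP = 43.4485 − 47.3380 = -3.890 atm

ΔP ≈ -3.890 atm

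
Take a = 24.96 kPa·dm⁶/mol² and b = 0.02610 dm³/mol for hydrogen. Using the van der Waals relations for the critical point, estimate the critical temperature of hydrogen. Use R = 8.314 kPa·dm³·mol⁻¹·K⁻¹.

T_c ≈ 34.08 K

For a van der Waals gas, T_c = 8a/(27Rb).
T_c = 8×24.96/(27×8.314×0.02610) = 199.68/5.8589 = 34.08 K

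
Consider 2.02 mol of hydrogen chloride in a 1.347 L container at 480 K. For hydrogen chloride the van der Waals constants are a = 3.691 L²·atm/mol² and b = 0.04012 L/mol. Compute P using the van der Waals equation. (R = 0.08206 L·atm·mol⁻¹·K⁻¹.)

P = nRT/(V − nb) − a n²/V²
nRT/(V − nb) = (2.02)(0.08206)(480)/(1.347 − 2.02×0.04012) = 79.565/1.2660 = 62.848 atm
a n²/V² = (3.691)(2.02)²/(1.347)² = 8.3006 atm
P = 62.848 − 8.3006 = 54.55 atm

P ≈ 54.55 atm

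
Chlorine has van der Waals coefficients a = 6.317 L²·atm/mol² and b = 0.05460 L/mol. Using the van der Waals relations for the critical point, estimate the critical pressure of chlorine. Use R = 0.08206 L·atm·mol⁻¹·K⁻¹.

P_c ≈ 78.48 atm

For a van der Waals gas, P_c = a/(27b²).
P_c = 6.317/(27×(0.05460)²) = 6.317/0.080491 = 78.48 atm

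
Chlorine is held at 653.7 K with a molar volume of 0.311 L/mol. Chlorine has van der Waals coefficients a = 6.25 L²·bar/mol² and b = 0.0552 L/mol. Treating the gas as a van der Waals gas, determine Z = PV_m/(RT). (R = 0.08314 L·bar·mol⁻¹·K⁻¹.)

P = RT/(V_m − b) − a/V_m² = (0.08314)(653.7)/(0.311 − 0.0552) − 6.25/(0.311)²
  = 54.349/0.25580 − 64.619 = 212.47 − 64.619 = 147.85 bar
Z = PV_m/(RT) = (147.85)(0.311)/((0.08314)(653.7)) = 45.981/54.349 = 0.8460

Z ≈ 0.8460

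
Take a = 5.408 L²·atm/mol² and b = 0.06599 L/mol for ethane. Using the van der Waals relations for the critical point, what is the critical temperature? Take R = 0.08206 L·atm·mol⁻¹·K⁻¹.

For a van der Waals gas, T_c = 8a/(27Rb).
T_c = 8×5.408/(27×0.08206×0.06599) = 43.264/0.14621 = 295.9 K

T_c ≈ 295.9 K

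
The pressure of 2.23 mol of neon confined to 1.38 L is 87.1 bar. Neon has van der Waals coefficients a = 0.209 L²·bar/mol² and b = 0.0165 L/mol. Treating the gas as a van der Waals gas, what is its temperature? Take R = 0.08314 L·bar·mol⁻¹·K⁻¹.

T = (P + a n²/V²)(V − nb)/(nR)
P + a n²/V² = 87.1 + (0.209)(2.23)²/(1.38)² = 87.646 bar
V − nb = 1.38 − (2.23)(0.0165) = 1.3432 L
T = (87.646)(1.3432)/((2.23)(0.08314)) = 635.0 K

T ≈ 635.0 K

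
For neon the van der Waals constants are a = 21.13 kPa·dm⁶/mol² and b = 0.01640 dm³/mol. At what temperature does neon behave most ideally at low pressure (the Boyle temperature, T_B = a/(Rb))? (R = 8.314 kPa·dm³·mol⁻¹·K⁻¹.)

For a van der Waals gas the second virial coefficient B₂ = b − a/(RT) vanishes at T_B = a/(Rb).
T_B = 21.13/(8.314×0.01640) = 21.13/0.13635 = 155.0 K

T_B ≈ 155.0 K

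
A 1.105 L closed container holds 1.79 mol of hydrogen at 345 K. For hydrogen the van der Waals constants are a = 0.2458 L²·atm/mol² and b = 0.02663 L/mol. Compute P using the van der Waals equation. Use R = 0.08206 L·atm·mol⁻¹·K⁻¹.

P ≈ 47.28 atm

P = nRT/(V − nb) − a n²/V²
nRT/(V − nb) = (1.79)(0.08206)(345)/(1.105 − 1.79×0.02663) = 50.676/1.0573 = 47.930 atm
a n²/V² = (0.2458)(1.79)²/(1.105)² = 0.64501 atm
P = 47.930 − 0.64501 = 47.28 atm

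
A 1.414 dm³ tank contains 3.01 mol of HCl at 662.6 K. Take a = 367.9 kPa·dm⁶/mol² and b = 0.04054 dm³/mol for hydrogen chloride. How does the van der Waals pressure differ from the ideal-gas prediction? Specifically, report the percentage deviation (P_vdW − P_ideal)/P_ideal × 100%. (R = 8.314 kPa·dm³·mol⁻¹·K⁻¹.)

Ideal: P_ideal = nRT/V = (3.01)(8.314)(662.6)/1.414 = 11726.8 kPa
vdW: P = nRT/(V − nb) − a n²/V² = 16581.7/1.29197 − 3333.21/1.99940 = 12834.4 − 1667.11 = 11167.3 kPa
% deviation = (11167.3 − 11726.8)/11726.8 × 100% = -4.77%

-4.77 %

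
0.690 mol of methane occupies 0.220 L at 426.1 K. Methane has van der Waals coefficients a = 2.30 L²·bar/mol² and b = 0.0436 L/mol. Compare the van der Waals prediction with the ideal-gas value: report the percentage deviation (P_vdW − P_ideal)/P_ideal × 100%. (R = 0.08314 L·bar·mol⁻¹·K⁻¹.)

-4.52 %

Ideal: P_ideal = nRT/V = (0.690)(0.08314)(426.1)/0.220 = 111.109 bar
vdW: P = nRT/(V − nb) − a n²/V² = 24.4439/0.189916 − 1.09503/0.0484000 = 128.709 − 22.6246 = 106.084 bar
% deviation = (106.084 − 111.109)/111.109 × 100% = -4.52%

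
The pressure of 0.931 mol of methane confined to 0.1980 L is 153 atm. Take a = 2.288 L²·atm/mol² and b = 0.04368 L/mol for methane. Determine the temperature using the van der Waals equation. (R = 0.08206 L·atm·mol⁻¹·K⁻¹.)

T = (P + a n²/V²)(V − nb)/(nR)
P + a n²/V² = 153 + (2.288)(0.931)²/(0.1980)² = 203.59 atm
V − nb = 0.1980 − (0.931)(0.04368) = 0.15733 L
T = (203.59)(0.15733)/((0.931)(0.08206)) = 419.3 K

T ≈ 419.3 K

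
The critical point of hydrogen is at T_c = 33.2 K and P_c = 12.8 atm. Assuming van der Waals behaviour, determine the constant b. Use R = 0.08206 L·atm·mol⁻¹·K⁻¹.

From T_c = 8a/(27Rb) and P_c = a/(27b²): b = R T_c/(8 P_c).
b = (0.08206)(33.2)/(8×12.8) = 2.7244/102.40 = 0.02661 L/mol

b ≈ 0.02661 L/mol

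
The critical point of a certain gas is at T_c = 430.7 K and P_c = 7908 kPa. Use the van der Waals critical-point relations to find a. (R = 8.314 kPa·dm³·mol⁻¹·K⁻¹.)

From T_c = 8a/(27Rb) and P_c = a/(27b²): a = 27 R² T_c²/(64 P_c).
a = 27×(8.314)²×(430.7)²/(64×7908) = 346205169/506112 = 684.0 kPa·dm⁶/mol²

a ≈ 684.0 kPa·dm⁶/mol²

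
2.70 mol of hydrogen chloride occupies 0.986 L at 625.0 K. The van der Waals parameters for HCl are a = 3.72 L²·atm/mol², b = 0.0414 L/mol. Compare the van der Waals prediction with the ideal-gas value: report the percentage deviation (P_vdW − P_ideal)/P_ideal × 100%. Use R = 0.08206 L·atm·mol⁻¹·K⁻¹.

-7.08 %

Ideal: P_ideal = nRT/V = (2.70)(0.08206)(625.0)/0.986 = 140.442 atm
vdW: P = nRT/(V − nb) − a n²/V² = 138.476/0.874220 − 27.1188/0.972196 = 158.399 − 27.8944 = 130.505 atm
% deviation = (130.505 − 140.442)/140.442 × 100% = -7.08%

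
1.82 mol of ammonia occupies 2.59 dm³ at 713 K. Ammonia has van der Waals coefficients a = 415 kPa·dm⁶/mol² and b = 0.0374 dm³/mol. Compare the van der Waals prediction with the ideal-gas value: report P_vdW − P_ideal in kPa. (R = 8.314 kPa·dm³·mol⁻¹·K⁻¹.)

Ideal: P_ideal = nRT/V = (1.82)(8.314)(713)/2.59 = 4165.54 kPa
vdW: P = nRT/(V − nb) − a n²/V² = 10788.7/2.52193 − 1374.65/6.70810 = 4277.95 − 204.924 = 4073.03 kPa
ΔP = 4073.03 − 4165.54 = -92.5 kPa

ΔP ≈ -92.5 kPa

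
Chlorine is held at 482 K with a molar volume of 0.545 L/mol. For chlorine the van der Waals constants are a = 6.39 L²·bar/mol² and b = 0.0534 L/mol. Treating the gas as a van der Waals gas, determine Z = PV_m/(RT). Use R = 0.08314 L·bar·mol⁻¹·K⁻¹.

P = RT/(V_m − b) − a/V_m² = (0.08314)(482)/(0.545 − 0.0534) − 6.39/(0.545)²
  = 40.073/0.49160 − 21.513 = 81.515 − 21.513 = 60.002 bar
Z = PV_m/(RT) = (60.002)(0.545)/((0.08314)(482)) = 32.701/40.073 = 0.8160

Z ≈ 0.8160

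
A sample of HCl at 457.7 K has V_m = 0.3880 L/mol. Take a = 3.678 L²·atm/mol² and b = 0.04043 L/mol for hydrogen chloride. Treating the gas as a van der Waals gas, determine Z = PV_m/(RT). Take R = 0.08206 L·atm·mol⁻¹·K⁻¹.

Z ≈ 0.8639

P = RT/(V_m − b) − a/V_m² = (0.08206)(457.7)/(0.3880 − 0.04043) − 3.678/(0.3880)²
  = 37.559/0.34757 − 24.431 = 108.06 − 24.431 = 83.63 atm
Z = PV_m/(RT) = (83.63)(0.3880)/((0.08206)(457.7)) = 32.448/37.559 = 0.8639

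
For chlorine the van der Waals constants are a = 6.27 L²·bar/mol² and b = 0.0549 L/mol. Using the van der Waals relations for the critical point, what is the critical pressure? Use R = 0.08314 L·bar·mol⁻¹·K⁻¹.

P_c ≈ 77.05 bar

For a van der Waals gas, P_c = a/(27b²).
P_c = 6.27/(27×(0.0549)²) = 6.27/0.081378 = 77.05 bar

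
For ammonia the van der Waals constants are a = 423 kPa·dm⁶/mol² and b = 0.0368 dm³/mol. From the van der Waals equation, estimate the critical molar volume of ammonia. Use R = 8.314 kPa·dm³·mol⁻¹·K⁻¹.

For a van der Waals gas, V_m,c = 3b.
V_m,c = 3×0.0368 = 0.1104 dm³/mol

V_m,c ≈ 0.1104 dm³/mol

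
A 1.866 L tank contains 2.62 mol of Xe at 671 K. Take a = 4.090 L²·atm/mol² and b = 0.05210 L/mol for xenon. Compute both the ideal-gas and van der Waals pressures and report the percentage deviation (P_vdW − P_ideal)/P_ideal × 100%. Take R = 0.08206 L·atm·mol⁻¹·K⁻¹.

Ideal: P_ideal = nRT/V = (2.62)(0.08206)(671)/1.866 = 77.3114 atm
vdW: P = nRT/(V − nb) − a n²/V² = 144.263/1.72950 − 28.0754/3.48196 = 83.4131 − 8.06310 = 75.3500 atm
% deviation = (75.3500 − 77.3114)/77.3114 × 100% = -2.54%

-2.54 %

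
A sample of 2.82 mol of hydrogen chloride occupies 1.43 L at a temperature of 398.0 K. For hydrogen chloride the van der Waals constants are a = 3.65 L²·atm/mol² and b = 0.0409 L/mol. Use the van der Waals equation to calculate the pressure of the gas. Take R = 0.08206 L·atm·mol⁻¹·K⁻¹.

P = nRT/(V − nb) − a n²/V²
nRT/(V − nb) = (2.82)(0.08206)(398.0)/(1.43 − 2.82×0.0409) = 92.101/1.3147 = 70.055 atm
a n²/V² = (3.65)(2.82)²/(1.43)² = 14.194 atm
P = 70.055 − 14.194 = 55.86 atm

P ≈ 55.86 atm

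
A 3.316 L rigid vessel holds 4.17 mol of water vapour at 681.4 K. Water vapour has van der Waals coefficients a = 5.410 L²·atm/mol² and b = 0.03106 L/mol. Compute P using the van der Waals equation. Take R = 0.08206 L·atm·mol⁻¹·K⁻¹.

P = nRT/(V − nb) − a n²/V²
nRT/(V − nb) = (4.17)(0.08206)(681.4)/(3.316 − 4.17×0.03106) = 233.17/3.1865 = 73.174 atm
a n²/V² = (5.410)(4.17)²/(3.316)² = 8.5554 atm
P = 73.174 − 8.5554 = 64.62 atm

P ≈ 64.62 atm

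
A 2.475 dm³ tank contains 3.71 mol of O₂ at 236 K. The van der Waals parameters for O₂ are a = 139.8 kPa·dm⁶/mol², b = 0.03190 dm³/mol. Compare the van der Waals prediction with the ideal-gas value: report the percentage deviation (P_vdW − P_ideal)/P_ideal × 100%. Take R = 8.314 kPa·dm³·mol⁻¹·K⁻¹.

Ideal: P_ideal = nRT/V = (3.71)(8.314)(236)/2.475 = 2941.17 kPa
vdW: P = nRT/(V − nb) − a n²/V² = 7279.41/2.35665 − 1924.22/6.12563 = 3088.88 − 314.126 = 2774.75 kPa
% deviation = (2774.75 − 2941.17)/2941.17 × 100% = -5.66%

-5.66 %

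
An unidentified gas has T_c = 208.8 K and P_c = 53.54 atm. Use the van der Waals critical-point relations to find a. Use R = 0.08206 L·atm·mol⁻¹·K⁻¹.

a ≈ 2.313 L²·atm/mol²

From T_c = 8a/(27Rb) and P_c = a/(27b²): a = 27 R² T_c²/(64 P_c).
a = 27×(0.08206)²×(208.8)²/(64×53.54) = 7926.6/3426.6 = 2.313 L²·atm/mol²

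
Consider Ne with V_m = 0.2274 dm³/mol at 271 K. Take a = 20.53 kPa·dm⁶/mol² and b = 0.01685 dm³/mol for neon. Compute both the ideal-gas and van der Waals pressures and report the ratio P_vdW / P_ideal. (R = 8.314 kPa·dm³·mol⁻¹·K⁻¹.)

Ideal: P_ideal = RT/V_m = (8.314)(271)/0.2274 = 9908.07 kPa
vdW: P = RT/(V_m − b) − a/V_m² = 2253.09/0.210550 − 20.53/0.0517108 = 10701.0 − 397.016 = 10304.0 kPa
Ratio = 10304.0/9908.07 = 1.040

P_vdW / P_ideal ≈ 1.040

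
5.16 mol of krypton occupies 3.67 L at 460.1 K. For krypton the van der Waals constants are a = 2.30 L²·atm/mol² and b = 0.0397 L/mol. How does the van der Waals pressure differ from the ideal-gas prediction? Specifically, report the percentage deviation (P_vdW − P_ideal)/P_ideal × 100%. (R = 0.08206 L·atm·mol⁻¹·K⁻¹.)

Ideal: P_ideal = nRT/V = (5.16)(0.08206)(460.1)/3.67 = 53.0845 atm
vdW: P = nRT/(V − nb) − a n²/V² = 194.820/3.46515 − 61.2389/13.4689 = 56.2227 − 4.54669 = 51.6760 atm
% deviation = (51.6760 − 53.0845)/53.0845 × 100% = -2.65%

-2.65 %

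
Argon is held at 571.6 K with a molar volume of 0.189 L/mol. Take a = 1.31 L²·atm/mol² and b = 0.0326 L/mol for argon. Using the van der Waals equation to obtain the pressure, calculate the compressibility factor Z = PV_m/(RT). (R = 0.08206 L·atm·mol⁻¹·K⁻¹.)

Z ≈ 1.061

P = RT/(V_m − b) − a/V_m² = (0.08206)(571.6)/(0.189 − 0.0326) − 1.31/(0.189)²
  = 46.905/0.15640 − 36.673 = 299.90 − 36.673 = 263.23 atm
Z = PV_m/(RT) = (263.23)(0.189)/((0.08206)(571.6)) = 49.750/46.905 = 1.061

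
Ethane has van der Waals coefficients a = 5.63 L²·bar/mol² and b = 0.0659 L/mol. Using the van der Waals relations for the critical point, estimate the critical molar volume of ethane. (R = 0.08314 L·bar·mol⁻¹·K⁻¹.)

V_m,c ≈ 0.1977 L/mol

For a van der Waals gas, V_m,c = 3b.
V_m,c = 3×0.0659 = 0.1977 L/mol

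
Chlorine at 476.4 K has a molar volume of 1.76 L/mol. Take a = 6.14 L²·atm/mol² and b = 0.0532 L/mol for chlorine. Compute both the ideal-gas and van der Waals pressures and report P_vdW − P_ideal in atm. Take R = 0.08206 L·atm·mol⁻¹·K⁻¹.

Ideal: P_ideal = RT/V_m = (0.08206)(476.4)/1.76 = 22.2122 atm
vdW: P = RT/(V_m − b) − a/V_m² = 39.0934/1.70680 − 6.14/3.09760 = 22.9045 − 1.98218 = 20.9223 atm
ΔP = 20.9223 − 22.2122 = -1.290 atm

ΔP ≈ -1.290 atm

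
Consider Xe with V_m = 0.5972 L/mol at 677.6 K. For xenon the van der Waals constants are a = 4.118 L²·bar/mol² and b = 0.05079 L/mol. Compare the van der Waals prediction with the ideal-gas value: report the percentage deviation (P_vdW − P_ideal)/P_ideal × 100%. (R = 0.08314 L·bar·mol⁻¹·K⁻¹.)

Ideal: P_ideal = RT/V_m = (0.08314)(677.6)/0.5972 = 94.3330 bar
vdW: P = RT/(V_m − b) − a/V_m² = 56.3357/0.546410 − 4.118/0.356648 = 103.102 − 11.5464 = 91.556 bar
% deviation = (91.556 − 94.3330)/94.3330 × 100% = -2.94%

-2.94 %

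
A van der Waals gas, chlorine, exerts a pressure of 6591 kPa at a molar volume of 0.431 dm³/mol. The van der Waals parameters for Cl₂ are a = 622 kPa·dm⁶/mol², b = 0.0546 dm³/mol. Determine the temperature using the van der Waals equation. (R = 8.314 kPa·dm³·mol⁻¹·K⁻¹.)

T ≈ 450.0 K

T = (P + a/V_m²)(V_m − b)/R
P + a/V_m² = 6591 + 622/(0.431)² = 9939.4 kPa
V_m − b = 0.431 − 0.0546 = 0.37640 dm³/mol
T = (9939.4)(0.37640)/8.314 = 450.0 K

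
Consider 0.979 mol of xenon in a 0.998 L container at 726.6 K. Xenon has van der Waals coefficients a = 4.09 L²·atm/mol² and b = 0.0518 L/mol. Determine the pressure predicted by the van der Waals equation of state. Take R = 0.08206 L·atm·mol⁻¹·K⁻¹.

P = nRT/(V − nb) − a n²/V²
nRT/(V − nb) = (0.979)(0.08206)(726.6)/(0.998 − 0.979×0.0518) = 58.373/0.94729 = 61.621 atm
a n²/V² = (4.09)(0.979)²/(0.998)² = 3.9358 atm
P = 61.621 − 3.9358 = 57.69 atm

P ≈ 57.69 atm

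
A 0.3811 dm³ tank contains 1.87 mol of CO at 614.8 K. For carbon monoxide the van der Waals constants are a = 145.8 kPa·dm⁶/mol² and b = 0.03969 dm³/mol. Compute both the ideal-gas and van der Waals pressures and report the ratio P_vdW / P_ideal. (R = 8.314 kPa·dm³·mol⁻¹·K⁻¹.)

P_vdW / P_ideal ≈ 1.102

Ideal: P_ideal = nRT/V = (1.87)(8.314)(614.8)/0.3811 = 25081.1 kPa
vdW: P = nRT/(V − nb) − a n²/V² = 9558.41/0.306880 − 509.848/0.145237 = 31147.1 − 3510.46 = 27636.6 kPa
Ratio = 27636.6/25081.1 = 1.102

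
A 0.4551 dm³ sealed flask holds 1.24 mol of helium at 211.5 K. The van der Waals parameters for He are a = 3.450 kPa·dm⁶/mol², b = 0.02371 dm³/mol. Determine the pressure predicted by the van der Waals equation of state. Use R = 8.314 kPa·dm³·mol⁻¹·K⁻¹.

P ≈ 5096 kPa

P = nRT/(V − nb) − a n²/V²
nRT/(V − nb) = (1.24)(8.314)(211.5)/(0.4551 − 1.24×0.02371) = 2180.4/0.42570 = 5121.9 kPa
a n²/V² = (3.450)(1.24)²/(0.4551)² = 25.612 kPa
P = 5121.9 − 25.612 = 5096 kPa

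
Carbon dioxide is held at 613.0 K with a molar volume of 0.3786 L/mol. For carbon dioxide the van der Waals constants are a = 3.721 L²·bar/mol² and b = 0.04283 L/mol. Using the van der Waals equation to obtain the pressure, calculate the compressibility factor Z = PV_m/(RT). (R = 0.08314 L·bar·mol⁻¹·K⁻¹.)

P = RT/(V_m − b) − a/V_m² = (0.08314)(613.0)/(0.3786 − 0.04283) − 3.721/(0.3786)²
  = 50.965/0.33577 − 25.960 = 151.79 − 25.960 = 125.83 bar
Z = PV_m/(RT) = (125.83)(0.3786)/((0.08314)(613.0)) = 47.639/50.965 = 0.9347

Z ≈ 0.9347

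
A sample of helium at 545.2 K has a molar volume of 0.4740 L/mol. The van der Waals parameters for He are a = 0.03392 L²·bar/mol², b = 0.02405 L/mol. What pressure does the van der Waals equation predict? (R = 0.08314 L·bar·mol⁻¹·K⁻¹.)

P = RT/(V_m − b) − a/V_m²
RT/(V_m − b) = (0.08314)(545.2)/(0.4740 − 0.02405) = 45.328/0.44995 = 100.74 bar
a/V_m² = 0.03392/(0.4740)² = 0.15097 bar
P = 100.74 − 0.15097 = 100.6 bar

P ≈ 100.6 bar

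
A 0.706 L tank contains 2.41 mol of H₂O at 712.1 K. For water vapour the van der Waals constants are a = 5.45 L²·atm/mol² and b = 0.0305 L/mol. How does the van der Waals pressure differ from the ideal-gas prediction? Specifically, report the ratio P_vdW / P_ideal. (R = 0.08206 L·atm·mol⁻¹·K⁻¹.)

Ideal: P_ideal = nRT/V = (2.41)(0.08206)(712.1)/0.706 = 199.473 atm
vdW: P = nRT/(V − nb) − a n²/V² = 140.828/0.632495 − 31.6541/0.498436 = 222.655 − 63.5068 = 159.148 atm
Ratio = 159.148/199.473 = 0.7978

P_vdW / P_ideal ≈ 0.7978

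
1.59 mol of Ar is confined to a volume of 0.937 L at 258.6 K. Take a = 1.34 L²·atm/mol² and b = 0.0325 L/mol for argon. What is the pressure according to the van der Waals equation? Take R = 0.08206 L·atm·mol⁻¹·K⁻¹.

P = nRT/(V − nb) − a n²/V²
nRT/(V − nb) = (1.59)(0.08206)(258.6)/(0.937 − 1.59×0.0325) = 33.741/0.88533 = 38.111 atm
a n²/V² = (1.34)(1.59)²/(0.937)² = 3.8585 atm
P = 38.111 − 3.8585 = 34.25 atm

P ≈ 34.25 atm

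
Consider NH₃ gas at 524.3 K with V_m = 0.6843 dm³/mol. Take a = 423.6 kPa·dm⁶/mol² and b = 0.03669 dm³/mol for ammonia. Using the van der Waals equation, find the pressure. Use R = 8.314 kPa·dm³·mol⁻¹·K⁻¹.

P = RT/(V_m − b) − a/V_m²
RT/(V_m − b) = (8.314)(524.3)/(0.6843 − 0.03669) = 4359.0/0.64761 = 6730.9 kPa
a/V_m² = 423.6/(0.6843)² = 904.61 kPa
P = 6730.9 − 904.61 = 5826 kPa

P ≈ 5826 kPa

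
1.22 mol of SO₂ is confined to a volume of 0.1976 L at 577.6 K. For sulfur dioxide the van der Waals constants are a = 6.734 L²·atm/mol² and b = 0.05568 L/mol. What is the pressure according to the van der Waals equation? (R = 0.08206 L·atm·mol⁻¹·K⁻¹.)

P ≈ 189.2 atm

P = nRT/(V − nb) − a n²/V²
nRT/(V − nb) = (1.22)(0.08206)(577.6)/(0.1976 − 1.22×0.05568) = 57.825/0.12967 = 445.94 atm
a n²/V² = (6.734)(1.22)²/(0.1976)² = 256.70 atm
P = 445.94 − 256.70 = 189.2 atm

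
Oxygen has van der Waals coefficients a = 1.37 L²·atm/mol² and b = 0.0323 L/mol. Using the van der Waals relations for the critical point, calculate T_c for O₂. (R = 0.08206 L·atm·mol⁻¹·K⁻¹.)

For a van der Waals gas, T_c = 8a/(27Rb).
T_c = 8×1.37/(27×0.08206×0.0323) = 10.960/0.071565 = 153.1 K

T_c ≈ 153.1 K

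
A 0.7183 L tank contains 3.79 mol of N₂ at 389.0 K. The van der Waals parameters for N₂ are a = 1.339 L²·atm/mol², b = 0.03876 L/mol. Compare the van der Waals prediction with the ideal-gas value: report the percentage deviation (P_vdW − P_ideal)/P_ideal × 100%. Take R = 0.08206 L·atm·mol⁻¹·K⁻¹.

3.58 %

Ideal: P_ideal = nRT/V = (3.79)(0.08206)(389.0)/0.7183 = 168.428 atm
vdW: P = nRT/(V − nb) − a n²/V² = 120.982/0.571400 − 19.2335/0.515955 = 211.729 − 37.2775 = 174.452 atm
% deviation = (174.452 − 168.428)/168.428 × 100% = 3.58%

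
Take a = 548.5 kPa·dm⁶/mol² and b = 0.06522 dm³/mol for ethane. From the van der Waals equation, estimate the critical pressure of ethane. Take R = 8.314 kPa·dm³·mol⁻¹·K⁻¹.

For a van der Waals gas, P_c = a/(27b²).
P_c = 548.5/(27×(0.06522)²) = 548.5/0.11485 = 4776 kPa

P_c ≈ 4776 kPa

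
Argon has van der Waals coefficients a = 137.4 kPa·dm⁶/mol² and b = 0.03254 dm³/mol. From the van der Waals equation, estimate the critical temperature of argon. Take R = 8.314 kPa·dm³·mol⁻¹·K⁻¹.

T_c ≈ 150.5 K

For a van der Waals gas, T_c = 8a/(27Rb).
T_c = 8×137.4/(27×8.314×0.03254) = 1099.2/7.3045 = 150.5 K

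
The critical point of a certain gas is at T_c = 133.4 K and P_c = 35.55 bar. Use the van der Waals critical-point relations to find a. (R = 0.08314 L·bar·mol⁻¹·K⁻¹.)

a ≈ 1.460 L²·bar/mol²

From T_c = 8a/(27Rb) and P_c = a/(27b²): a = 27 R² T_c²/(64 P_c).
a = 27×(0.08314)²×(133.4)²/(64×35.55) = 3321.2/2275.2 = 1.460 L²·bar/mol²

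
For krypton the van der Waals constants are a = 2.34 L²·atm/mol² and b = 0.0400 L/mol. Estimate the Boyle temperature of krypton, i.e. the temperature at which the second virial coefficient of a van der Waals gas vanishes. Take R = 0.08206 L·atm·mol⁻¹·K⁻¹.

T_B ≈ 712.9 K

For a van der Waals gas the second virial coefficient B₂ = b − a/(RT) vanishes at T_B = a/(Rb).
T_B = 2.34/(0.08206×0.0400) = 2.34/0.0032824 = 712.9 K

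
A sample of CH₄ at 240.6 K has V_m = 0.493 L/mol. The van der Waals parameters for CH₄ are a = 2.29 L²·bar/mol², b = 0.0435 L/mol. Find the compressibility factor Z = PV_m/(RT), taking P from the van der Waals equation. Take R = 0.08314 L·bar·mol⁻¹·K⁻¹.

P = RT/(V_m − b) − a/V_m² = (0.08314)(240.6)/(0.493 − 0.0435) − 2.29/(0.493)²
  = 20.003/0.44950 − 9.4220 = 44.501 − 9.4220 = 35.079 bar
Z = PV_m/(RT) = (35.079)(0.493)/((0.08314)(240.6)) = 17.294/20.003 = 0.8646

Z ≈ 0.8646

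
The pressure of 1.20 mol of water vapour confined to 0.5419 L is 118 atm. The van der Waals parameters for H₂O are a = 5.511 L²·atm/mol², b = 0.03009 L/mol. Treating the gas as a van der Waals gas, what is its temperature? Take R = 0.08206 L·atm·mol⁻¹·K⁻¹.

T ≈ 744.9 K

T = (P + a n²/V²)(V − nb)/(nR)
P + a n²/V² = 118 + (5.511)(1.20)²/(0.5419)² = 145.02 atm
V − nb = 0.5419 − (1.20)(0.03009) = 0.50579 L
T = (145.02)(0.50579)/((1.20)(0.08206)) = 744.9 K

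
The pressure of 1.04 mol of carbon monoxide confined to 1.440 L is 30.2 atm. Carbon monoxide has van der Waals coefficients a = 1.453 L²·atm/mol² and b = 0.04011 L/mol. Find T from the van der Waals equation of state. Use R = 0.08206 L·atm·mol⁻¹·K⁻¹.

T = (P + a n²/V²)(V − nb)/(nR)
P + a n²/V² = 30.2 + (1.453)(1.04)²/(1.440)² = 30.958 atm
V − nb = 1.440 − (1.04)(0.04011) = 1.3983 L
T = (30.958)(1.3983)/((1.04)(0.08206)) = 507.2 K

T ≈ 507.2 K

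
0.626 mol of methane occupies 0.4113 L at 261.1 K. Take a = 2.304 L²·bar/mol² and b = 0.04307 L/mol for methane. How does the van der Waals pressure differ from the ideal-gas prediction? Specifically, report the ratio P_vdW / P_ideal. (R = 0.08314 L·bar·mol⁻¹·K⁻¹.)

Ideal: P_ideal = nRT/V = (0.626)(0.08314)(261.1)/0.4113 = 33.0394 bar
vdW: P = nRT/(V − nb) − a n²/V² = 13.5891/0.384338 − 0.902882/0.169168 = 35.3572 − 5.33719 = 30.0200 bar
Ratio = 30.0200/33.0394 = 0.9086

P_vdW / P_ideal ≈ 0.9086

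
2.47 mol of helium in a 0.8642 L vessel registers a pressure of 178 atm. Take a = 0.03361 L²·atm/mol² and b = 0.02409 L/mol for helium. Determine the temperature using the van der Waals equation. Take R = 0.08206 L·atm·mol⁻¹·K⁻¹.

T ≈ 707.8 K

T = (P + a n²/V²)(V − nb)/(nR)
P + a n²/V² = 178 + (0.03361)(2.47)²/(0.8642)² = 178.27 atm
V − nb = 0.8642 − (2.47)(0.02409) = 0.80470 L
T = (178.27)(0.80470)/((2.47)(0.08206)) = 707.8 K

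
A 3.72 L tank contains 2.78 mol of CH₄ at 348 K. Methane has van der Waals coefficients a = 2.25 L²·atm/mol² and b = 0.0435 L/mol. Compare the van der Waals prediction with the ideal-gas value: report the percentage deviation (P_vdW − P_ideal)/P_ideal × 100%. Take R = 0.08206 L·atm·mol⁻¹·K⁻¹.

-2.53 %

Ideal: P_ideal = nRT/V = (2.78)(0.08206)(348)/3.72 = 21.3409 atm
vdW: P = nRT/(V − nb) − a n²/V² = 79.3881/3.59907 − 17.3889/13.8384 = 22.0579 − 1.25657 = 20.8013 atm
% deviation = (20.8013 − 21.3409)/21.3409 × 100% = -2.53%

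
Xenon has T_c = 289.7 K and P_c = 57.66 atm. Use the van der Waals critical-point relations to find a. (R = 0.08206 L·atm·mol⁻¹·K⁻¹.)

a ≈ 4.135 L²·atm/mol²

From T_c = 8a/(27Rb) and P_c = a/(27b²): a = 27 R² T_c²/(64 P_c).
a = 27×(0.08206)²×(289.7)²/(64×57.66) = 15259/3690.2 = 4.135 L²·atm/mol²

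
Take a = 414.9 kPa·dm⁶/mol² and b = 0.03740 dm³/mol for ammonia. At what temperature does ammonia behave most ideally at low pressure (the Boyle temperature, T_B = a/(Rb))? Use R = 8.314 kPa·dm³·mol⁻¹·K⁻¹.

T_B ≈ 1334 K

For a van der Waals gas the second virial coefficient B₂ = b − a/(RT) vanishes at T_B = a/(Rb).
T_B = 414.9/(8.314×0.03740) = 414.9/0.31094 = 1334 K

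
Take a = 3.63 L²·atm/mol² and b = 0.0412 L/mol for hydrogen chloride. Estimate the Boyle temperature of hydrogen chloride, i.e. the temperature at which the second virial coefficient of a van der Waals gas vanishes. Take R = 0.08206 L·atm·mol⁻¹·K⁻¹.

T_B ≈ 1074 K

For a van der Waals gas the second virial coefficient B₂ = b − a/(RT) vanishes at T_B = a/(Rb).
T_B = 3.63/(0.08206×0.0412) = 3.63/0.0033809 = 1074 K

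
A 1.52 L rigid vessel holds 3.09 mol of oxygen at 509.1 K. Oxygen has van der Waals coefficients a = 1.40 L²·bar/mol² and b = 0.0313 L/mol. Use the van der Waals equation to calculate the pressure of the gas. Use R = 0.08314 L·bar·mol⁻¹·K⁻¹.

P = nRT/(V − nb) − a n²/V²
nRT/(V − nb) = (3.09)(0.08314)(509.1)/(1.52 − 3.09×0.0313) = 130.79/1.4233 = 91.892 bar
a n²/V² = (1.40)(3.09)²/(1.52)² = 5.7857 bar
P = 91.892 − 5.7857 = 86.11 bar

P ≈ 86.11 bar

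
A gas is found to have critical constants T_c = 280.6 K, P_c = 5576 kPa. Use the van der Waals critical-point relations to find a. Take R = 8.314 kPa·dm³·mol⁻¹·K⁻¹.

From T_c = 8a/(27Rb) and P_c = a/(27b²): a = 27 R² T_c²/(64 P_c).
a = 27×(8.314)²×(280.6)²/(64×5576) = 146946463/356864 = 411.8 kPa·dm⁶/mol²

a ≈ 411.8 kPa·dm⁶/mol²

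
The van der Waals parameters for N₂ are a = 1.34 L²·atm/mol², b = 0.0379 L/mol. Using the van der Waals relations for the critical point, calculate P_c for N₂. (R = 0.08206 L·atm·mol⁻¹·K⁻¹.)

P_c ≈ 34.55 atm

For a van der Waals gas, P_c = a/(27b²).
P_c = 1.34/(27×(0.0379)²) = 1.34/0.038783 = 34.55 atm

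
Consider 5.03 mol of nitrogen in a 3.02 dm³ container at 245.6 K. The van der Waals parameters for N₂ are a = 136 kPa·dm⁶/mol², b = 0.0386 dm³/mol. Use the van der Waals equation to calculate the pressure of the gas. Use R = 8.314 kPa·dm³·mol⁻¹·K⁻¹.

P ≈ 3257 kPa

P = nRT/(V − nb) − a n²/V²
nRT/(V − nb) = (5.03)(8.314)(245.6)/(3.02 − 5.03×0.0386) = 10271/2.8258 = 3634.7 kPa
a n²/V² = (136)(5.03)²/(3.02)² = 377.28 kPa
P = 3634.7 − 377.28 = 3257 kPa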